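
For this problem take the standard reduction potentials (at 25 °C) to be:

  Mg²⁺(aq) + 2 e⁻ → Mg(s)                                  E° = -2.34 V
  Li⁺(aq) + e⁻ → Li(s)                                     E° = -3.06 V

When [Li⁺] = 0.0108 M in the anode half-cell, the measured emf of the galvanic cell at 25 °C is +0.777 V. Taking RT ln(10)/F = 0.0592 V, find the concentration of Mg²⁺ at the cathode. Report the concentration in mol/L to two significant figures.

0.0098 M

Mg²⁺/Mg is the cathode, Li⁺/Li the anode: E°cell = +0.72 V, n = 2.
Overall reaction: Mg²⁺(aq) + 2 Li(s) → Mg(s) + 2 Li⁺(aq); Q = [Li⁺]^2/[Mg²⁺]^1.
From E = E° − (0.0592/n) log Q: log Q = (E° − E)·n/0.0592 = (+0.72 − (+0.777))·2/0.0592 = -1.9257.
So 1·log[Mg²⁺] = 2·log(0.0108) − log Q = -3.9332 − (-1.9257) = -2.0075; [Mg²⁺] = 10^(-2.0075) ≈ 0.0098 M.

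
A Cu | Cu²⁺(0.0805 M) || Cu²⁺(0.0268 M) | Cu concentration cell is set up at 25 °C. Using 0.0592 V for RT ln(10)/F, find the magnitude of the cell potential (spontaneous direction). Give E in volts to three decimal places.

+0.014 V

For a concentration cell E°cell = 0. The 0.0805 M side is the cathode (reduction is favoured where [Cu²⁺] is higher).
With n = 2, E = −(0.0592/2) log([Cu²⁺]ₐₙ/[Cu²⁺]꜀ₐₜ) = −(0.0592/2) log(0.0268/0.0805) = −(0.0592/2)(-0.478) = +0.014 V.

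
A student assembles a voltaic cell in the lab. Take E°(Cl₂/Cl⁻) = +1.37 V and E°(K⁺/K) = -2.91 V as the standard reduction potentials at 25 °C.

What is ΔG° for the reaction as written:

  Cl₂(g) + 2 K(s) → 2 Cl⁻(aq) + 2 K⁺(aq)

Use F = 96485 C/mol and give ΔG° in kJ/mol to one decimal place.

-825.9 kJ/mol

As written, Cl₂/Cl⁻ is reduced (cathode) and K⁺/K is oxidised (anode), so E°cell = (+1.37) − (-2.91) = +4.28 V.
Balancing electrons gives n = 2.
ΔG° = −nFE° = −(2)(96485)(+4.28) = -825,912 J = -825.9 kJ/mol.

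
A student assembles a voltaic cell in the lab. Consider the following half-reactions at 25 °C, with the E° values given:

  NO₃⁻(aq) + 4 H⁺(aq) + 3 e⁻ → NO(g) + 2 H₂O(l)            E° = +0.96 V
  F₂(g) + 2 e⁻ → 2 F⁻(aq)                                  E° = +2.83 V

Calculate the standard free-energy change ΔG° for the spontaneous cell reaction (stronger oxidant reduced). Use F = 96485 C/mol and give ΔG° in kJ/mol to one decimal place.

F₂/F⁻ (E° = +2.83 V) is the cathode; NO₃⁻/NO (E° = +0.96 V) is the anode, so E°cell = +1.87 V.
Balancing electrons gives n = 6 (lcm of 2 and 3).
ΔG° = −nFE° = −(6)(96485)(+1.87) = -1,082,562 J = -1082.6 kJ/mol.

-1082.6 kJ/mol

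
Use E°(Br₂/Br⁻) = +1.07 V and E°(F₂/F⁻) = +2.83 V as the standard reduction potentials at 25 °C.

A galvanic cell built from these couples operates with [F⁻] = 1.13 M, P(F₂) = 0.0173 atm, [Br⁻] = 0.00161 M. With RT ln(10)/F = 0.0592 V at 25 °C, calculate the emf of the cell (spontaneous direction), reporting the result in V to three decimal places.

+1.539 V

F₂/F⁻ is the cathode (higher E°), Br₂/Br⁻ the anode: E°cell = +2.83 − (+1.07) = +1.76 V, n = 2.
Overall: F₂(g) + 2 Br⁻(aq) → 2 F⁻(aq) + Br₂(l)
Q = [F⁻]^2 / (P(F₂)·[Br⁻]^2); log Q = 7.454.
E = E° − (0.0592/n) log Q = +1.76 − (0.0592/2)(7.454) = +1.539 V.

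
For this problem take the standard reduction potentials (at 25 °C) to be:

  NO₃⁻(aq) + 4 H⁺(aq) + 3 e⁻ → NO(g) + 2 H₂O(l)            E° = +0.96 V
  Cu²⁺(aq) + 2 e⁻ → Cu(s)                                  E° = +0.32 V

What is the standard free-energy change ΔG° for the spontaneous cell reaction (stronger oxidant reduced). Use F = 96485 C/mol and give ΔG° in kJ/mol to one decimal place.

-370.5 kJ/mol

NO₃⁻/NO (E° = +0.96 V) is the cathode; Cu²⁺/Cu (E° = +0.32 V) is the anode, so E°cell = +0.64 V.
Balancing electrons gives n = 6 (lcm of 3 and 2).
ΔG° = −nFE° = −(6)(96485)(+0.64) = -370,502 J = -370.5 kJ/mol.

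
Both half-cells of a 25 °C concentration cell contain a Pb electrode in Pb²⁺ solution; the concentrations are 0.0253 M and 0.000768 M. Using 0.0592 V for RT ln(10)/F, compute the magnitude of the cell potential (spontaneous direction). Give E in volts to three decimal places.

+0.045 V

For a concentration cell E°cell = 0. The 0.0253 M side is the cathode (reduction is favoured where [Pb²⁺] is higher).
With n = 2, E = −(0.0592/2) log([Pb²⁺]ₐₙ/[Pb²⁺]꜀ₐₜ) = −(0.0592/2) log(0.000768/0.0253) = −(0.0592/2)(-1.518) = +0.045 V.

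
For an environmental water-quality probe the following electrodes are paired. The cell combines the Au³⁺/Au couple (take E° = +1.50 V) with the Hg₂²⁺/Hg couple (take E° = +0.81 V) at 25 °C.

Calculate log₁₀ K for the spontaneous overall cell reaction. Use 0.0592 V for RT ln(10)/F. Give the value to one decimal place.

Cathode: Au³⁺/Au; anode: Hg₂²⁺/Hg. E°cell = +0.69 V, n = 6.
log K = nE°cell / 0.0592 = (6)(+0.69) / 0.0592 = 69.9.

69.9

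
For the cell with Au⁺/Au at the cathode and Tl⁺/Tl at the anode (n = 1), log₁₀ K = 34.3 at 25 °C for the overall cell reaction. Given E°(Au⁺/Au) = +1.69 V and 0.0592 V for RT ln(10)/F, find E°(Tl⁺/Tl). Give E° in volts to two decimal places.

E°cell = (0.0592/n)·log K = (0.0592/1)(34.3) = +2.031 V.
Since Au⁺/Au is the cathode and Tl⁺/Tl the anode, E°cell = E°(Au⁺/Au) − E°(Tl⁺/Tl).
So E°(Tl⁺/Tl) = E°(Au⁺/Au) − E°cell = (+1.69) − (+2.031) = -0.34 V.

-0.34 V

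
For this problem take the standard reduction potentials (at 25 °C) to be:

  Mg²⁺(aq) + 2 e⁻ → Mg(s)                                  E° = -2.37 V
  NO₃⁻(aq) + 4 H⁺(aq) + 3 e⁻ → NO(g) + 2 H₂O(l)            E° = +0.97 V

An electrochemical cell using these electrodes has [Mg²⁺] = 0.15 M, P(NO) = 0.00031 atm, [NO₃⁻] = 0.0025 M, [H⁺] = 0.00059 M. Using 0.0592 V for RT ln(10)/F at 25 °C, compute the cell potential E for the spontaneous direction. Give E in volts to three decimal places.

NO₃⁻/NO is the cathode (higher E°), Mg²⁺/Mg the anode: E°cell = +0.97 − (-2.37) = +3.34 V, n = 6.
Overall: 2 NO₃⁻(aq) + 8 H⁺(aq) + 3 Mg(s) → 2 NO(g) + 4 H₂O(l) + 3 Mg²⁺(aq)
Q = P(NO)^2·[Mg²⁺]^3 / ([NO₃⁻]^2·[H⁺]^8); log Q = 21.548.
E = E° − (0.0592/n) log Q = +3.34 − (0.0592/6)(21.548) = +3.127 V.

+3.127 V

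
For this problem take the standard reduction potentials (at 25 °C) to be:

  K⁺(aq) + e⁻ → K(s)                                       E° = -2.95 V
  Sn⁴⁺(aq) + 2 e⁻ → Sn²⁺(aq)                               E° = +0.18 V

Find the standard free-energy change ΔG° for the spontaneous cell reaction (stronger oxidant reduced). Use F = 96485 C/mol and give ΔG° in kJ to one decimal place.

Sn⁴⁺/Sn²⁺ (E° = +0.18 V) is the cathode; K⁺/K (E° = -2.95 V) is the anode, so E°cell = +3.13 V.
Balancing electrons gives n = 2 (lcm of 2 and 1).
ΔG° = −nFE° = −(2)(96485)(+3.13) = -603,996 J = -604.0 kJ.

-604.0 kJ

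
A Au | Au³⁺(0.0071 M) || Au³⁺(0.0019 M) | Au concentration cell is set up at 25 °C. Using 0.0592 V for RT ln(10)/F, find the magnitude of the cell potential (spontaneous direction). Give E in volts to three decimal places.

+0.011 V

For a concentration cell E°cell = 0. The 0.0071 M side is the cathode (reduction is favoured where [Au³⁺] is higher).
With n = 3, E = −(0.0592/3) log([Au³⁺]ₐₙ/[Au³⁺]꜀ₐₜ) = −(0.0592/3) log(0.0019/0.0071) = −(0.0592/3)(-0.573) = +0.011 V.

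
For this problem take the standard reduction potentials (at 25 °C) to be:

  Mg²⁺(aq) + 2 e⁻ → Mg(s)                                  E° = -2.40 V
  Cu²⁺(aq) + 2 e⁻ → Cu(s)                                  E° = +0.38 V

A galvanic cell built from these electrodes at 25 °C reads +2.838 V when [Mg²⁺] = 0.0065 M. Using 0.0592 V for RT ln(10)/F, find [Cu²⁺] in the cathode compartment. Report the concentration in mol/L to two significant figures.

0.59 M

Cu²⁺/Cu is the cathode, Mg²⁺/Mg the anode: E°cell = +2.78 V, n = 2.
Overall reaction: Cu²⁺(aq) + Mg(s) → Cu(s) + Mg²⁺(aq); Q = [Mg²⁺]^1/[Cu²⁺]^1.
From E = E° − (0.0592/n) log Q: log Q = (E° − E)·n/0.0592 = (+2.78 − (+2.838))·2/0.0592 = -1.9595.
So 1·log[Cu²⁺] = 1·log(0.0065) − log Q = -2.1871 − (-1.9595) = -0.2276; [Cu²⁺] = 10^(-0.2276) ≈ 0.59 M.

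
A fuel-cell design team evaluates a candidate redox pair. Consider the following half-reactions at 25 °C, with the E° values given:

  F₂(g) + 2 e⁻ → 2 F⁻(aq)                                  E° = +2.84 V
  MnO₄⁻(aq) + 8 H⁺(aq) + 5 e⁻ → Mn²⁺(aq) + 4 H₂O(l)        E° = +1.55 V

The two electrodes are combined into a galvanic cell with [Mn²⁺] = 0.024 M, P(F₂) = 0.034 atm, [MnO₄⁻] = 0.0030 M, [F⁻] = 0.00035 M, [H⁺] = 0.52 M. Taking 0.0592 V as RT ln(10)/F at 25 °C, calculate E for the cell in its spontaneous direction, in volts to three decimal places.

+1.489 V

F₂/F⁻ is the cathode (higher E°), MnO₄⁻/Mn²⁺ the anode: E°cell = +2.84 − (+1.55) = +1.29 V, n = 10.
Overall: 5 F₂(g) + 2 Mn²⁺(aq) + 8 H₂O(l) → 10 F⁻(aq) + 2 MnO₄⁻(aq) + 16 H⁺(aq)
Q = [F⁻]^10·[MnO₄⁻]^2·[H⁺]^16 / (P(F₂)^5·[Mn²⁺]^2); log Q = -33.567.
E = E° − (0.0592/n) log Q = +1.29 − (0.0592/10)(-33.567) = +1.489 V.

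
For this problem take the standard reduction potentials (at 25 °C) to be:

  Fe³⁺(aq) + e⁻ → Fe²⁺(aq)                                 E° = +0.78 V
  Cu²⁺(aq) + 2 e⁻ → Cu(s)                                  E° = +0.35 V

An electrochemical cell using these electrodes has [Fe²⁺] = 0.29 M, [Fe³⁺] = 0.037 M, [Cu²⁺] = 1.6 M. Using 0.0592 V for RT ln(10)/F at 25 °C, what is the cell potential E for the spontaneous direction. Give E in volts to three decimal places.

+0.371 V

Fe³⁺/Fe²⁺ is the cathode (higher E°), Cu²⁺/Cu the anode: E°cell = +0.78 − (+0.35) = +0.43 V, n = 2.
Overall: 2 Fe³⁺(aq) + Cu(s) → 2 Fe²⁺(aq) + Cu²⁺(aq)
Q = [Fe²⁺]^2·[Cu²⁺] / ([Fe³⁺]^2); log Q = 1.993.
E = E° − (0.0592/n) log Q = +0.43 − (0.0592/2)(1.993) = +0.371 V.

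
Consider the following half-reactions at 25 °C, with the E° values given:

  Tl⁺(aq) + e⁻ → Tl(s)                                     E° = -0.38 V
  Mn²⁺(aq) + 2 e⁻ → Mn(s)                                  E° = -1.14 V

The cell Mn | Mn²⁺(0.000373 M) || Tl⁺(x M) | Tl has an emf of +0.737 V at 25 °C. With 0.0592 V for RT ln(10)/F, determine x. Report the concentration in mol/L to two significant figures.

0.0079 M

Tl⁺/Tl is the cathode, Mn²⁺/Mn the anode: E°cell = +0.76 V, n = 2.
Overall reaction: 2 Tl⁺(aq) + Mn(s) → 2 Tl(s) + Mn²⁺(aq); Q = [Mn²⁺]^1/[Tl⁺]^2.
From E = E° − (0.0592/n) log Q: log Q = (E° − E)·n/0.0592 = (+0.76 − (+0.737))·2/0.0592 = 0.7770.
So 2·log[Tl⁺] = 1·log(0.000373) − log Q = -3.4283 − (0.7770) = -4.2053; log[Tl⁺] = -4.2053 / 2 = -2.1027; [Tl⁺] = 10^(-2.1027) ≈ 0.0079 M.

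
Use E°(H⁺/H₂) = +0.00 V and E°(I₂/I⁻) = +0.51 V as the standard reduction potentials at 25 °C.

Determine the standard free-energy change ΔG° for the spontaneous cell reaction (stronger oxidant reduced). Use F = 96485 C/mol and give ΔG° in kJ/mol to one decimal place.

-98.4 kJ/mol

I₂/I⁻ (E° = +0.51 V) is the cathode; H⁺/H₂ (E° = +0.00 V) is the anode, so E°cell = +0.51 V.
Balancing electrons gives n = 2 (lcm of 2 and 2).
ΔG° = −nFE° = −(2)(96485)(+0.51) = -98,415 J = -98.4 kJ/mol.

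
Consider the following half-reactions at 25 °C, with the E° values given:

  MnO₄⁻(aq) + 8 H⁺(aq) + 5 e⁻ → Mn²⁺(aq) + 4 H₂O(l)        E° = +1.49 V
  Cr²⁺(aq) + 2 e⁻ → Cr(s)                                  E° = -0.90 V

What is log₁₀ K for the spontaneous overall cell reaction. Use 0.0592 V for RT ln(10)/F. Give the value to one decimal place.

Cathode: MnO₄⁻/Mn²⁺; anode: Cr²⁺/Cr. E°cell = +2.39 V, n = 10.
log K = nE°cell / 0.0592 = (10)(+2.39) / 0.0592 = 403.7.

403.7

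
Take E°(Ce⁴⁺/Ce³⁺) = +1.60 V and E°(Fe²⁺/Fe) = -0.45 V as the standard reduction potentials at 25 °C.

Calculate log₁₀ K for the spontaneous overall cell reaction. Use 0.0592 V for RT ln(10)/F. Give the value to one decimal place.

Cathode: Ce⁴⁺/Ce³⁺; anode: Fe²⁺/Fe. E°cell = +2.05 V, n = 2.
log K = nE°cell / 0.0592 = (2)(+2.05) / 0.0592 = 69.3.

69.3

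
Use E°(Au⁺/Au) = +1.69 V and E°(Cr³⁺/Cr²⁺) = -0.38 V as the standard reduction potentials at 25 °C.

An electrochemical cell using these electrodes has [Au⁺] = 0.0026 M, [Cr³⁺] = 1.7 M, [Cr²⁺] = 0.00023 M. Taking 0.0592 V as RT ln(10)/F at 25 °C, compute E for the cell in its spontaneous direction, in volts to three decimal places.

+1.688 V

Au⁺/Au is the cathode (higher E°), Cr³⁺/Cr²⁺ the anode: E°cell = +1.69 − (-0.38) = +2.07 V, n = 1.
Overall: Au⁺(aq) + Cr²⁺(aq) → Au(s) + Cr³⁺(aq)
Q = [Cr³⁺] / ([Au⁺]·[Cr²⁺]); log Q = 6.454.
E = E° − (0.0592/n) log Q = +2.07 − (0.0592/1)(6.454) = +1.688 V.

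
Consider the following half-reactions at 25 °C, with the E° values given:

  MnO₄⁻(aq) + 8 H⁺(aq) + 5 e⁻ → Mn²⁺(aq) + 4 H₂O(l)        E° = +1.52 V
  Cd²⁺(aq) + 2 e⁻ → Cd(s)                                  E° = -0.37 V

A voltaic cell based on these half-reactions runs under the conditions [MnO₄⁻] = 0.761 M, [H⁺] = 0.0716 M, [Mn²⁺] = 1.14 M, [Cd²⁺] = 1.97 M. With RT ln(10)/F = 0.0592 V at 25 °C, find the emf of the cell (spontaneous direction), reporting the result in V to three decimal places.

MnO₄⁻/Mn²⁺ is the cathode (higher E°), Cd²⁺/Cd the anode: E°cell = +1.52 − (-0.37) = +1.89 V, n = 10.
Overall: 2 MnO₄⁻(aq) + 16 H⁺(aq) + 5 Cd(s) → 2 Mn²⁺(aq) + 8 H₂O(l) + 5 Cd²⁺(aq)
Q = [Mn²⁺]^2·[Cd²⁺]^5 / ([MnO₄⁻]^2·[H⁺]^16); log Q = 20.145.
E = E° − (0.0592/n) log Q = +1.89 − (0.0592/10)(20.145) = +1.771 V.

+1.771 V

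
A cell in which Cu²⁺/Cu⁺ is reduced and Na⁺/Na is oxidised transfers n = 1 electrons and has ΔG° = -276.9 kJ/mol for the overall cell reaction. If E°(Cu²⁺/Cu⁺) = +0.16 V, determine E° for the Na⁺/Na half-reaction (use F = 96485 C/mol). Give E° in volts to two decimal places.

-2.71 V

E°cell = −ΔG°/(nF) = −(-276.9×10³)/((1)(96485)) = +2.870 V.
Since Cu²⁺/Cu⁺ is the cathode and Na⁺/Na the anode, E°cell = E°(Cu²⁺/Cu⁺) − E°(Na⁺/Na).
So E°(Na⁺/Na) = E°(Cu²⁺/Cu⁺) − E°cell = (+0.16) − (+2.870) = -2.71 V.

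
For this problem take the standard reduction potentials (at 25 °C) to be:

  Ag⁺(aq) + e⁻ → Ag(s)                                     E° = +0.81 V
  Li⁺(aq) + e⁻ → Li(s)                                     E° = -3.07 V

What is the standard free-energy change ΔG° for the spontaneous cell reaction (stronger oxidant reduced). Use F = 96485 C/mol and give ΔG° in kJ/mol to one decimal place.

Ag⁺/Ag (E° = +0.81 V) is the cathode; Li⁺/Li (E° = -3.07 V) is the anode, so E°cell = +3.88 V.
Balancing electrons gives n = 1 (lcm of 1 and 1).
ΔG° = −nFE° = −(1)(96485)(+3.88) = -374,362 J = -374.4 kJ/mol.

-374.4 kJ/mol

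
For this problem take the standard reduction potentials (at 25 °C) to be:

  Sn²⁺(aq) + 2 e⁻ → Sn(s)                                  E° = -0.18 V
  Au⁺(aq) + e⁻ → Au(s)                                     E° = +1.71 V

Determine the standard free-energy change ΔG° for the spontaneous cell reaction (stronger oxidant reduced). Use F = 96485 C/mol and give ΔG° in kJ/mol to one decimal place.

-364.7 kJ/mol

Au⁺/Au (E° = +1.71 V) is the cathode; Sn²⁺/Sn (E° = -0.18 V) is the anode, so E°cell = +1.89 V.
Balancing electrons gives n = 2 (lcm of 1 and 2).
ΔG° = −nFE° = −(2)(96485)(+1.89) = -364,713 J = -364.7 kJ/mol.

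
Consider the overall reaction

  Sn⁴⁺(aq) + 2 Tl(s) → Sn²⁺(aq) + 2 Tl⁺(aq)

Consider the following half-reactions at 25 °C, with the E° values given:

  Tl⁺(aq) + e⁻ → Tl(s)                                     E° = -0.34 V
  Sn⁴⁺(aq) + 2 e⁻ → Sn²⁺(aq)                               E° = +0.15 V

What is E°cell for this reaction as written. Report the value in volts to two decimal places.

The Sn⁴⁺/Sn²⁺ couple has the higher reduction potential, so it is the cathode; Tl⁺/Tl is oxidised at the anode.
E°cell = E°(cathode) − E°(anode) = (+0.15) − (-0.34) = +0.49 V.
Since E°cell > 0, the reaction is spontaneous under standard conditions.

+0.49 V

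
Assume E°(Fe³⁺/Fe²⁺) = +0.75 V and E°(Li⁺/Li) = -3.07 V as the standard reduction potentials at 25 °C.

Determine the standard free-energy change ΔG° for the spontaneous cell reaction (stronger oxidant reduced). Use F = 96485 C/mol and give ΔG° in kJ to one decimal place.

-368.6 kJ

Fe³⁺/Fe²⁺ (E° = +0.75 V) is the cathode; Li⁺/Li (E° = -3.07 V) is the anode, so E°cell = +3.82 V.
Balancing electrons gives n = 1 (lcm of 1 and 1).
ΔG° = −nFE° = −(1)(96485)(+3.82) = -368,573 J = -368.6 kJ.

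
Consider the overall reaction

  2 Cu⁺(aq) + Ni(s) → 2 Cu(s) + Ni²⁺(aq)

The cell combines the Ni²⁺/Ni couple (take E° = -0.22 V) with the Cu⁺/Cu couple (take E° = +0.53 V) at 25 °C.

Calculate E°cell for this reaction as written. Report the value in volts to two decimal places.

The Cu⁺/Cu couple has the higher reduction potential, so it is the cathode; Ni²⁺/Ni is oxidised at the anode.
E°cell = E°(cathode) − E°(anode) = (+0.53) − (-0.22) = +0.75 V.

+0.75 V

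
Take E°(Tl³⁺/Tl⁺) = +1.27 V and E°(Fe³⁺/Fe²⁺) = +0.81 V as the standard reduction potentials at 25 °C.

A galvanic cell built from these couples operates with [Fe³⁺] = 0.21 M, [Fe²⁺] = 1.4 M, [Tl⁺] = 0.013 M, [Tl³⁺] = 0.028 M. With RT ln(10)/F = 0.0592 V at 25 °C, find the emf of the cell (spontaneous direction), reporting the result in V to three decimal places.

Tl³⁺/Tl⁺ is the cathode (higher E°), Fe³⁺/Fe²⁺ the anode: E°cell = +1.27 − (+0.81) = +0.46 V, n = 2.
Overall: Tl³⁺(aq) + 2 Fe²⁺(aq) → Tl⁺(aq) + 2 Fe³⁺(aq)
Q = [Tl⁺]·[Fe³⁺]^2 / ([Tl³⁺]·[Fe²⁺]^2); log Q = -1.981.
E = E° − (0.0592/n) log Q = +0.46 − (0.0592/2)(-1.981) = +0.519 V.

+0.519 V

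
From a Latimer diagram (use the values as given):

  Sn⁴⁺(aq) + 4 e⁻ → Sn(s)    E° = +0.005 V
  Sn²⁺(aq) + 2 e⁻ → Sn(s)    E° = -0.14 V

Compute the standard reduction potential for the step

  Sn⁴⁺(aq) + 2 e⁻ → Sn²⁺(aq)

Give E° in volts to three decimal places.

Sequential free energies add, so n₃E°₃ = n₁E°₁ + n₂E°₂.
With n₃ = 4, and the known step contributing 2×(-0.14) V, the unknown satisfies 2·E° = 4×(+0.005) − 2×(-0.14) = +0.300.
E° = +0.300 / 2 = +0.150 V.

+0.150 V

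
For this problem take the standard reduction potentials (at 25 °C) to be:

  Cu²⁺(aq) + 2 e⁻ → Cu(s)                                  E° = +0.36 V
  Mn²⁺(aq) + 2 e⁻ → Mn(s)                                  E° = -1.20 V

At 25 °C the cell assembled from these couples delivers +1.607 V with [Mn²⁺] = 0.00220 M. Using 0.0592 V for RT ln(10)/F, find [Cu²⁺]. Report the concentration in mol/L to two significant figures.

0.085 M

Cu²⁺/Cu is the cathode, Mn²⁺/Mn the anode: E°cell = +1.56 V, n = 2.
Overall reaction: Cu²⁺(aq) + Mn(s) → Cu(s) + Mn²⁺(aq); Q = [Mn²⁺]^1/[Cu²⁺]^1.
From E = E° − (0.0592/n) log Q: log Q = (E° − E)·n/0.0592 = (+1.56 − (+1.607))·2/0.0592 = -1.5878.
So 1·log[Cu²⁺] = 1·log(0.0022) − log Q = -2.6576 − (-1.5878) = -1.0698; [Cu²⁺] = 10^(-1.0698) ≈ 0.085 M.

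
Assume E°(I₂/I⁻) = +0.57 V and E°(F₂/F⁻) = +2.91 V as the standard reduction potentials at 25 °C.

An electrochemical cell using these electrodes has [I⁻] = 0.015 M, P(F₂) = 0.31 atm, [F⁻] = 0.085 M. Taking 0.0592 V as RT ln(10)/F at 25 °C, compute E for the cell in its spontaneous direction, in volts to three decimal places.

F₂/F⁻ is the cathode (higher E°), I₂/I⁻ the anode: E°cell = +2.91 − (+0.57) = +2.34 V, n = 2.
Overall: F₂(g) + 2 I⁻(aq) → 2 F⁻(aq) + I₂(s)
Q = [F⁻]^2 / (P(F₂)·[I⁻]^2); log Q = 2.015.
E = E° − (0.0592/n) log Q = +2.34 − (0.0592/2)(2.015) = +2.280 V.

+2.280 V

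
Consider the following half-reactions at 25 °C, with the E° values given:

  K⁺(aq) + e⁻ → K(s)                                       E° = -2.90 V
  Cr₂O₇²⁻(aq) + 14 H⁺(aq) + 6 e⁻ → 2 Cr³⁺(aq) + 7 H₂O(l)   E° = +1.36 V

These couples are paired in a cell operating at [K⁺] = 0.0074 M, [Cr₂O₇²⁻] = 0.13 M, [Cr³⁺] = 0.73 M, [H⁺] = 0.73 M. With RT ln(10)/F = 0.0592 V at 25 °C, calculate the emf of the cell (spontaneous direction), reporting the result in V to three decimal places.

+4.361 V

Cr₂O₇²⁻/Cr³⁺ is the cathode (higher E°), K⁺/K the anode: E°cell = +1.36 − (-2.90) = +4.26 V, n = 6.
Overall: Cr₂O₇²⁻(aq) + 14 H⁺(aq) + 6 K(s) → 2 Cr³⁺(aq) + 7 H₂O(l) + 6 K⁺(aq)
Q = [Cr³⁺]^2·[K⁺]^6 / ([Cr₂O₇²⁻]·[H⁺]^14); log Q = -10.258.
E = E° − (0.0592/n) log Q = +4.26 − (0.0592/6)(-10.258) = +4.361 V.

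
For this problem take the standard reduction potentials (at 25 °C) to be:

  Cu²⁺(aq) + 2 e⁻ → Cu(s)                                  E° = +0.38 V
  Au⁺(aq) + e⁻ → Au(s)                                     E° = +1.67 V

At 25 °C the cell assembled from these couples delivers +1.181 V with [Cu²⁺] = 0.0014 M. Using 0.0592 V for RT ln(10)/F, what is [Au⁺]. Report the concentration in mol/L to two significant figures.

0.00054 M

Au⁺/Au is the cathode, Cu²⁺/Cu the anode: E°cell = +1.29 V, n = 2.
Overall reaction: 2 Au⁺(aq) + Cu(s) → 2 Au(s) + Cu²⁺(aq); Q = [Cu²⁺]^1/[Au⁺]^2.
From E = E° − (0.0592/n) log Q: log Q = (E° − E)·n/0.0592 = (+1.29 − (+1.181))·2/0.0592 = 3.6824.
So 2·log[Au⁺] = 1·log(0.0014) − log Q = -2.8539 − (3.6824) = -6.5363; log[Au⁺] = -6.5363 / 2 = -3.2681; [Au⁺] = 10^(-3.2681) ≈ 0.00054 M.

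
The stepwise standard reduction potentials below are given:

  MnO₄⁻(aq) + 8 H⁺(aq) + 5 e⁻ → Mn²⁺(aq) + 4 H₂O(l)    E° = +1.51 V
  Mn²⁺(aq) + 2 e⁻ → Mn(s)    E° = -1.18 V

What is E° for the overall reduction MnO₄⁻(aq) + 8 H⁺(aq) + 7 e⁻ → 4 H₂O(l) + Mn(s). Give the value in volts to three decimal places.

Adding the free-energy changes (−nFE°) of the two steps gives −n₃FE°₃ = −n₁FE°₁ − n₂FE°₂.
E°₃ = (5×+1.51 + 2×-1.18) / 7 = (+5.190) / 7 = +0.741 V.

+0.741 V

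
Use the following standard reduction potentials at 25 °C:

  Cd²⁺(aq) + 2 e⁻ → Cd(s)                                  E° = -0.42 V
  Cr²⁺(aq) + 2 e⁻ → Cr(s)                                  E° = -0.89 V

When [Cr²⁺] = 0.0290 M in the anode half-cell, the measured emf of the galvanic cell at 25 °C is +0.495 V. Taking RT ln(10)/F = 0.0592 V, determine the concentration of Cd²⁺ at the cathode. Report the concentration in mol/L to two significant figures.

0.20 M

Cd²⁺/Cd is the cathode, Cr²⁺/Cr the anode: E°cell = +0.47 V, n = 2.
Overall reaction: Cd²⁺(aq) + Cr(s) → Cd(s) + Cr²⁺(aq); Q = [Cr²⁺]^1/[Cd²⁺]^1.
From E = E° − (0.0592/n) log Q: log Q = (E° − E)·n/0.0592 = (+0.47 − (+0.495))·2/0.0592 = -0.8446.
So 1·log[Cd²⁺] = 1·log(0.029) − log Q = -1.5376 − (-0.8446) = -0.6930; [Cd²⁺] = 10^(-0.6930) ≈ 0.20 M.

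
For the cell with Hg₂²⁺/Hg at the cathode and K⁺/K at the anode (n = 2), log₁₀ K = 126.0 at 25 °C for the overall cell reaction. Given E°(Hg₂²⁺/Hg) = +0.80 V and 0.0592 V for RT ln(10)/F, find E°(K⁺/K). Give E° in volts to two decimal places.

-2.93 V

E°cell = (0.0592/n)·log K = (0.0592/2)(126.0) = +3.730 V.
Since Hg₂²⁺/Hg is the cathode and K⁺/K the anode, E°cell = E°(Hg₂²⁺/Hg) − E°(K⁺/K).
So E°(K⁺/K) = E°(Hg₂²⁺/Hg) − E°cell = (+0.80) − (+3.730) = -2.93 V.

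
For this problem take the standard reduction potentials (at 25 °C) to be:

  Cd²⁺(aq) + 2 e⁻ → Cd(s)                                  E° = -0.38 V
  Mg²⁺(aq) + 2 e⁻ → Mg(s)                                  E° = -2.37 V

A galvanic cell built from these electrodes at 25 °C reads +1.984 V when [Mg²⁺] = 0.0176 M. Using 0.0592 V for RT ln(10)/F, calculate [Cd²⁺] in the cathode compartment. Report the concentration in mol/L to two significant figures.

Cd²⁺/Cd is the cathode, Mg²⁺/Mg the anode: E°cell = +1.99 V, n = 2.
Overall reaction: Cd²⁺(aq) + Mg(s) → Cd(s) + Mg²⁺(aq); Q = [Mg²⁺]^1/[Cd²⁺]^1.
From E = E° − (0.0592/n) log Q: log Q = (E° − E)·n/0.0592 = (+1.99 − (+1.984))·2/0.0592 = 0.2027.
So 1·log[Cd²⁺] = 1·log(0.0176) − log Q = -1.7545 − (0.2027) = -1.9572; [Cd²⁺] = 10^(-1.9572) ≈ 0.011 M.

0.011 M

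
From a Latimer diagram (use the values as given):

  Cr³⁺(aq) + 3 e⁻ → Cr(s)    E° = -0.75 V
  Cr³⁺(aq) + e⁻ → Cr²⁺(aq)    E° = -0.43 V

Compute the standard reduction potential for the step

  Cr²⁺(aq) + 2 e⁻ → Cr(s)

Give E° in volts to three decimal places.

Sequential free energies add, so n₃E°₃ = n₁E°₁ + n₂E°₂.
With n₃ = 3, and the known step contributing 1×(-0.43) V, the unknown satisfies 2·E° = 3×(-0.75) − 1×(-0.43) = -1.820.
E° = -1.820 / 2 = -0.910 V.

-0.910 V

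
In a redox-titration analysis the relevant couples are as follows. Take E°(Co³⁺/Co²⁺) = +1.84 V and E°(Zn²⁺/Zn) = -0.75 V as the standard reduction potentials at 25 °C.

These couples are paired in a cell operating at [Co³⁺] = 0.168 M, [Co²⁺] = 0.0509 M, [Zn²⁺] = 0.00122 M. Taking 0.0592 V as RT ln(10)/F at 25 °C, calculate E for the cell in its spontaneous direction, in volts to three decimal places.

+2.707 V

Co³⁺/Co²⁺ is the cathode (higher E°), Zn²⁺/Zn the anode: E°cell = +1.84 − (-0.75) = +2.59 V, n = 2.
Overall: 2 Co³⁺(aq) + Zn(s) → 2 Co²⁺(aq) + Zn²⁺(aq)
Q = [Co²⁺]^2·[Zn²⁺] / ([Co³⁺]^2); log Q = -3.951.
E = E° − (0.0592/n) log Q = +2.59 − (0.0592/2)(-3.951) = +2.707 V.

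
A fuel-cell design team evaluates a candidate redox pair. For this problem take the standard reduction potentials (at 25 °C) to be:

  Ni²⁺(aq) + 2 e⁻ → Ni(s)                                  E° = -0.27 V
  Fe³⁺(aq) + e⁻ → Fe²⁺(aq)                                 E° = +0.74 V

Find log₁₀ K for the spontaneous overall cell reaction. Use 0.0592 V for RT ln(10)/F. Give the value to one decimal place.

34.1

Cathode: Fe³⁺/Fe²⁺; anode: Ni²⁺/Ni. E°cell = +1.01 V, n = 2.
log K = nE°cell / 0.0592 = (2)(+1.01) / 0.0592 = 34.1.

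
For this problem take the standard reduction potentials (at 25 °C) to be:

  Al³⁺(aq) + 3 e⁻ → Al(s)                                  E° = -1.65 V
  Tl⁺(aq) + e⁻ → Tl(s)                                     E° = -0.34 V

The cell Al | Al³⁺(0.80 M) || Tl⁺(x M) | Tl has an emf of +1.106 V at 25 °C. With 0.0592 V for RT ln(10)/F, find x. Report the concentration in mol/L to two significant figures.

0.00033 M

Tl⁺/Tl is the cathode, Al³⁺/Al the anode: E°cell = +1.31 V, n = 3.
Overall reaction: 3 Tl⁺(aq) + Al(s) → 3 Tl(s) + Al³⁺(aq); Q = [Al³⁺]^1/[Tl⁺]^3.
From E = E° − (0.0592/n) log Q: log Q = (E° − E)·n/0.0592 = (+1.31 − (+1.106))·3/0.0592 = 10.3378.
So 3·log[Tl⁺] = 1·log(0.8) − log Q = -0.0969 − (10.3378) = -10.4347; log[Tl⁺] = -10.4347 / 3 = -3.4782; [Tl⁺] = 10^(-3.4782) ≈ 0.00033 M.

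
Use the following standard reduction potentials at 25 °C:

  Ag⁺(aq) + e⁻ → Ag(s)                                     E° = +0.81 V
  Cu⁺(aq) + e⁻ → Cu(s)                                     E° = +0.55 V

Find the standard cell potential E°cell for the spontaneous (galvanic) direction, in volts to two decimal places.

The Ag⁺/Ag couple has the higher reduction potential, so it is the cathode; Cu⁺/Cu is oxidised at the anode.
E°cell = E°(cathode) − E°(anode) = (+0.81) − (+0.55) = +0.26 V.
Since E°cell > 0, the reaction is spontaneous under standard conditions.

+0.26 V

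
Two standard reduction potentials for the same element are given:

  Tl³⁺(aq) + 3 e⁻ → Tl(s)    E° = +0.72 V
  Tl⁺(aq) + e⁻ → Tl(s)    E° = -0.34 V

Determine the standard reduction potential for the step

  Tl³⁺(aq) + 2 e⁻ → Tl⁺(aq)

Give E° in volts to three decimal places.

+1.250 V

Sequential free energies add, so n₃E°₃ = n₁E°₁ + n₂E°₂.
With n₃ = 3, and the known step contributing 1×(-0.34) V, the unknown satisfies 2·E° = 3×(+0.72) − 1×(-0.34) = +2.500.
E° = +2.500 / 2 = +1.250 V.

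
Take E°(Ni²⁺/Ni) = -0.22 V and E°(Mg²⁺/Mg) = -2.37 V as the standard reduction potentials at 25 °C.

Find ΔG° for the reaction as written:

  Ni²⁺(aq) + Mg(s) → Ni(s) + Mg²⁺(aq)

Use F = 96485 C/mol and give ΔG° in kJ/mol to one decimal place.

As written, Ni²⁺/Ni is reduced (cathode) and Mg²⁺/Mg is oxidised (anode), so E°cell = (-0.22) − (-2.37) = +2.15 V.
Balancing electrons gives n = 2.
ΔG° = −nFE° = −(2)(96485)(+2.15) = -414,886 J = -414.9 kJ/mol.

-414.9 kJ/mol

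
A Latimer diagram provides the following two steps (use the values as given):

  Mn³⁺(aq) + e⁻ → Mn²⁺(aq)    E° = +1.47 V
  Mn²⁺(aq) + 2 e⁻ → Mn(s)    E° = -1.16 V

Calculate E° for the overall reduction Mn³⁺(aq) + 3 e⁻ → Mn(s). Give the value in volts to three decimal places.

-0.283 V

Adding the free-energy changes (−nFE°) of the two steps gives −n₃FE°₃ = −n₁FE°₁ − n₂FE°₂.
E°₃ = (1×+1.47 + 2×-1.16) / 3 = (-0.850) / 3 = -0.283 V.
E° values themselves are not directly additive — weighting by electron count is essential.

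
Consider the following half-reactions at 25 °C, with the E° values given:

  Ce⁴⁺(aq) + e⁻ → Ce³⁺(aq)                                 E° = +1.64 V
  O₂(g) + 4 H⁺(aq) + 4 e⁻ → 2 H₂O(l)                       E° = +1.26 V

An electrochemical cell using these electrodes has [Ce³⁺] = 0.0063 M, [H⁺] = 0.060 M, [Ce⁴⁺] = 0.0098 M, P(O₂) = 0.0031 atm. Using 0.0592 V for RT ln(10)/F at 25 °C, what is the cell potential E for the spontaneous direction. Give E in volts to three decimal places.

Ce⁴⁺/Ce³⁺ is the cathode (higher E°), O₂/H₂O the anode: E°cell = +1.64 − (+1.26) = +0.38 V, n = 4.
Overall: 4 Ce⁴⁺(aq) + 2 H₂O(l) → 4 Ce³⁺(aq) + O₂(g) + 4 H⁺(aq)
Q = [Ce³⁺]^4·P(O₂)·[H⁺]^4 / ([Ce⁴⁺]^4); log Q = -8.164.
E = E° − (0.0592/n) log Q = +0.38 − (0.0592/4)(-8.164) = +0.501 V.

+0.501 V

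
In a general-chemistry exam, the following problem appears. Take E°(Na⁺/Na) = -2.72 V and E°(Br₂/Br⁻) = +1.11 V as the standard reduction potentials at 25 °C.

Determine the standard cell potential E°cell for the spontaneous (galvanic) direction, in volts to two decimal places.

The Br₂/Br⁻ couple has the higher reduction potential, so it is the cathode; Na⁺/Na is oxidised at the anode.
E°cell = E°(cathode) − E°(anode) = (+1.11) − (-2.72) = +3.83 V.
Since E°cell > 0, the reaction is spontaneous under standard conditions.

+3.83 V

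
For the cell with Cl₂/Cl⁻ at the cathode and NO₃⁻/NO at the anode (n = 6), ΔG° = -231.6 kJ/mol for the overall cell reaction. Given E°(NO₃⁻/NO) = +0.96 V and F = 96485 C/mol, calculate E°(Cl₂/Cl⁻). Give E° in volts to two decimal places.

E°cell = −ΔG°/(nF) = −(-231.6×10³)/((6)(96485)) = +0.400 V.
Since Cl₂/Cl⁻ is the cathode and NO₃⁻/NO the anode, E°cell = E°(Cl₂/Cl⁻) − E°(NO₃⁻/NO).
So E°(Cl₂/Cl⁻) = E°cell + E°(NO₃⁻/NO) = +0.400 + (+0.96) = +1.36 V.

+1.36 V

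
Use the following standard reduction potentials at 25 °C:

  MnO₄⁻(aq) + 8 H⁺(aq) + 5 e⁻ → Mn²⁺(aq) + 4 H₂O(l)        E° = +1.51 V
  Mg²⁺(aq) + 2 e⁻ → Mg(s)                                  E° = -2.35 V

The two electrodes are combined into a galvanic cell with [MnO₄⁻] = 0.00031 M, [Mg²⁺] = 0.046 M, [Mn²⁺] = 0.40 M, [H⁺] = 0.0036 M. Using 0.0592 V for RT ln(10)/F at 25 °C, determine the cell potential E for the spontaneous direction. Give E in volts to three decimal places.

MnO₄⁻/Mn²⁺ is the cathode (higher E°), Mg²⁺/Mg the anode: E°cell = +1.51 − (-2.35) = +3.86 V, n = 10.
Overall: 2 MnO₄⁻(aq) + 16 H⁺(aq) + 5 Mg(s) → 2 Mn²⁺(aq) + 8 H₂O(l) + 5 Mg²⁺(aq)
Q = [Mn²⁺]^2·[Mg²⁺]^5 / ([MnO₄⁻]^2·[H⁺]^16); log Q = 38.634.
E = E° − (0.0592/n) log Q = +3.86 − (0.0592/10)(38.634) = +3.631 V.

+3.631 V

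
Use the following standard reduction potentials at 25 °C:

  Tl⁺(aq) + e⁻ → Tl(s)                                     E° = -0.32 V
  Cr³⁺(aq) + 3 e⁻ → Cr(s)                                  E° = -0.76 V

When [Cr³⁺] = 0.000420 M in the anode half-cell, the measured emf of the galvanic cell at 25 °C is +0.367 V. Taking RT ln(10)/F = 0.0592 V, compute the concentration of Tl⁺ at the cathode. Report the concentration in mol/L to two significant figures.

Tl⁺/Tl is the cathode, Cr³⁺/Cr the anode: E°cell = +0.44 V, n = 3.
Overall reaction: 3 Tl⁺(aq) + Cr(s) → 3 Tl(s) + Cr³⁺(aq); Q = [Cr³⁺]^1/[Tl⁺]^3.
From E = E° − (0.0592/n) log Q: log Q = (E° − E)·n/0.0592 = (+0.44 − (+0.367))·3/0.0592 = 3.6993.
So 3·log[Tl⁺] = 1·log(0.00042) − log Q = -3.3768 − (3.6993) = -7.0761; log[Tl⁺] = -7.0761 / 3 = -2.3587; [Tl⁺] = 10^(-2.3587) ≈ 0.0044 M.

0.0044 M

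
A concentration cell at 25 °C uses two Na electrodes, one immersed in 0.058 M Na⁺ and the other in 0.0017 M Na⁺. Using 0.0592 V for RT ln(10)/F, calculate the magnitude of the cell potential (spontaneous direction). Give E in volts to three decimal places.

For a concentration cell E°cell = 0. The 0.058 M side is the cathode (reduction is favoured where [Na⁺] is higher).
With n = 1, E = −(0.0592/1) log([Na⁺]ₐₙ/[Na⁺]꜀ₐₜ) = −(0.0592/1) log(0.0017/0.058) = −(0.0592/1)(-1.533) = +0.091 V.

+0.091 V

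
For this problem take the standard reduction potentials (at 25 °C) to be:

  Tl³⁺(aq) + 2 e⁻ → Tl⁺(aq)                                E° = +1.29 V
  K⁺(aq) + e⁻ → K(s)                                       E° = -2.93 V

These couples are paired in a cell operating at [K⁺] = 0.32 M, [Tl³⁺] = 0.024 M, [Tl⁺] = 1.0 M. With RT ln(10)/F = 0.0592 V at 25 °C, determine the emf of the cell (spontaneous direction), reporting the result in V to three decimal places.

+4.201 V

Tl³⁺/Tl⁺ is the cathode (higher E°), K⁺/K the anode: E°cell = +1.29 − (-2.93) = +4.22 V, n = 2.
Overall: Tl³⁺(aq) + 2 K(s) → Tl⁺(aq) + 2 K⁺(aq)
Q = [Tl⁺]·[K⁺]^2 / ([Tl³⁺]); log Q = 0.630.
E = E° − (0.0592/n) log Q = +4.22 − (0.0592/2)(0.630) = +4.201 V.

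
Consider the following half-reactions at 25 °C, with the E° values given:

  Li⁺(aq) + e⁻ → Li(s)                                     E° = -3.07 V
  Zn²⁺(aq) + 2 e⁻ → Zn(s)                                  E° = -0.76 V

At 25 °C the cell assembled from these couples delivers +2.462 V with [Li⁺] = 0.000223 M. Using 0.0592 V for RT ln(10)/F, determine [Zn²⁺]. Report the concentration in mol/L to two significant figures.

0.0068 M

Zn²⁺/Zn is the cathode, Li⁺/Li the anode: E°cell = +2.31 V, n = 2.
Overall reaction: Zn²⁺(aq) + 2 Li(s) → Zn(s) + 2 Li⁺(aq); Q = [Li⁺]^2/[Zn²⁺]^1.
From E = E° − (0.0592/n) log Q: log Q = (E° − E)·n/0.0592 = (+2.31 − (+2.462))·2/0.0592 = -5.1351.
So 1·log[Zn²⁺] = 2·log(0.000223) − log Q = -7.3034 − (-5.1351) = -2.1683; [Zn²⁺] = 10^(-2.1683) ≈ 0.0068 M.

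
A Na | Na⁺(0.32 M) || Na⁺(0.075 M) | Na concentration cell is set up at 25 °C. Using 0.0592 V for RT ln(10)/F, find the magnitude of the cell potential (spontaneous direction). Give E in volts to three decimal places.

For a concentration cell E°cell = 0. The 0.32 M side is the cathode (reduction is favoured where [Na⁺] is higher).
With n = 1, E = −(0.0592/1) log([Na⁺]ₐₙ/[Na⁺]꜀ₐₜ) = −(0.0592/1) log(0.075/0.32) = −(0.0592/1)(-0.630) = +0.037 V.

+0.037 V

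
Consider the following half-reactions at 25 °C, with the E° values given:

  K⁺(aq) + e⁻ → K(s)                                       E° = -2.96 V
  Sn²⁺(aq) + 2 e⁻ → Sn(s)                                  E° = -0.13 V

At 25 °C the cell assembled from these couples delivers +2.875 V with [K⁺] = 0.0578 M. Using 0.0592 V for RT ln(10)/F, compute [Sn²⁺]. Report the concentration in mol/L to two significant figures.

Sn²⁺/Sn is the cathode, K⁺/K the anode: E°cell = +2.83 V, n = 2.
Overall reaction: Sn²⁺(aq) + 2 K(s) → Sn(s) + 2 K⁺(aq); Q = [K⁺]^2/[Sn²⁺]^1.
From E = E° − (0.0592/n) log Q: log Q = (E° − E)·n/0.0592 = (+2.83 − (+2.875))·2/0.0592 = -1.5203.
So 1·log[Sn²⁺] = 2·log(0.0578) − log Q = -2.4761 − (-1.5203) = -0.9558; [Sn²⁺] = 10^(-0.9558) ≈ 0.11 M.

0.11 M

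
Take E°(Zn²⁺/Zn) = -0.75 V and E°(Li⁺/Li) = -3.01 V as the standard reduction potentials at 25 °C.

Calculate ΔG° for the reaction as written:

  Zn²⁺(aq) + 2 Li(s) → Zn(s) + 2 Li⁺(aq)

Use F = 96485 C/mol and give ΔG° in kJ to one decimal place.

As written, Zn²⁺/Zn is reduced (cathode) and Li⁺/Li is oxidised (anode), so E°cell = (-0.75) − (-3.01) = +2.26 V.
Balancing electrons gives n = 2.
ΔG° = −nFE° = −(2)(96485)(+2.26) = -436,112 J = -436.1 kJ.

-436.1 kJ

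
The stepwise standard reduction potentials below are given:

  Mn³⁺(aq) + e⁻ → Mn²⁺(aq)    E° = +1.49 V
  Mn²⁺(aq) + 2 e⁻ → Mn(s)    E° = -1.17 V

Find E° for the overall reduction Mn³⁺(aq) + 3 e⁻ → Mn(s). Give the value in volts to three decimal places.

Since ΔG° = −nFE° is additive over sequential reductions, n₃E°₃ = n₁E°₁ + n₂E°₂.
E°₃ = (1×+1.49 + 2×-1.17) / 3 = (-0.850) / 3 = -0.283 V.

-0.283 V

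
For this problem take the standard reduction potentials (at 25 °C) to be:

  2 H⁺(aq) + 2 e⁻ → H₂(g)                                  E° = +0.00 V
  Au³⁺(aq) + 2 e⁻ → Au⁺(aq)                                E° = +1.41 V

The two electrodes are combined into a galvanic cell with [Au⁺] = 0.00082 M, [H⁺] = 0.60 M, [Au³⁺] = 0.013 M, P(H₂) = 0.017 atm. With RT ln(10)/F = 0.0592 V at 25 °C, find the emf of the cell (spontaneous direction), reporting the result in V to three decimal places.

+1.406 V

Au³⁺/Au⁺ is the cathode (higher E°), H⁺/H₂ the anode: E°cell = +1.41 − (+0.00) = +1.41 V, n = 2.
Overall: Au³⁺(aq) + H₂(g) → Au⁺(aq) + 2 H⁺(aq)
Q = [Au⁺]·[H⁺]^2 / ([Au³⁺]·P(H₂)); log Q = 0.126.
E = E° − (0.0592/n) log Q = +1.41 − (0.0592/2)(0.126) = +1.406 V.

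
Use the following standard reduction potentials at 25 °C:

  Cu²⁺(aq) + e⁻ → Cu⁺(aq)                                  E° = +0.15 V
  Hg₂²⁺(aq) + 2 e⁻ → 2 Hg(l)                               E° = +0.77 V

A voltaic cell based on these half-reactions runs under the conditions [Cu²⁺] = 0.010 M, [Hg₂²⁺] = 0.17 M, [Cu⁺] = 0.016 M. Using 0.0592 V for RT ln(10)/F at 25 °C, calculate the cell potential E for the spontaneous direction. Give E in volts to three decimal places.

Hg₂²⁺/Hg is the cathode (higher E°), Cu²⁺/Cu⁺ the anode: E°cell = +0.77 − (+0.15) = +0.62 V, n = 2.
Overall: Hg₂²⁺(aq) + 2 Cu⁺(aq) → 2 Hg(l) + 2 Cu²⁺(aq)
Q = [Cu²⁺]^2 / ([Hg₂²⁺]·[Cu⁺]^2); log Q = 0.361.
E = E° − (0.0592/n) log Q = +0.62 − (0.0592/2)(0.361) = +0.609 V.

+0.609 V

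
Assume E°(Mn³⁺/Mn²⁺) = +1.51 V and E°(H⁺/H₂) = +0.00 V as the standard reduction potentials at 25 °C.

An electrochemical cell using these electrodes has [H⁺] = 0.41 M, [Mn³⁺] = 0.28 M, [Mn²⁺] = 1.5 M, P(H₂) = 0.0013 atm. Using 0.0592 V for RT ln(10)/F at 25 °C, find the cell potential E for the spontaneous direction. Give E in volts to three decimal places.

+1.404 V

Mn³⁺/Mn²⁺ is the cathode (higher E°), H⁺/H₂ the anode: E°cell = +1.51 − (+0.00) = +1.51 V, n = 2.
Overall: 2 Mn³⁺(aq) + H₂(g) → 2 Mn²⁺(aq) + 2 H⁺(aq)
Q = [Mn²⁺]^2·[H⁺]^2 / ([Mn³⁺]^2·P(H₂)); log Q = 3.569.
E = E° − (0.0592/n) log Q = +1.51 − (0.0592/2)(3.569) = +1.404 V.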